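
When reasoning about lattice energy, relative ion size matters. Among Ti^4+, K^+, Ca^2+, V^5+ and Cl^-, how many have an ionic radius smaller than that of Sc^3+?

2

All of these have 18 electrons (isoelectronic). With the same electron cloud, the ion with the most protons pulls it in tightest. Nuclear charges: V^5+ (Z=23), Ti^4+ (Z=22), Sc^3+ (Z=21), Ca^2+ (Z=20), K^+ (Z=19), Cl^- (Z=17). Highest Z is smallest.
Overall: V^5+ < Ti^4+ < Sc^3+ < Ca^2+ < K^+ < Cl^-. Sc^3+ has 2 below it and 3 above. Count: 2.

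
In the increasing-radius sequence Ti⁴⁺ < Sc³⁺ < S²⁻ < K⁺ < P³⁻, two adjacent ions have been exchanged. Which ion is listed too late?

K⁺

The pair S²⁻, K⁺ is the wrong way round — they are isoelectronic (18 e⁻) and K has more protons than S (19 vs 16), making K⁺ smaller. All other adjacent pairs agree with periodic trends, so K⁺ is the misplaced ion.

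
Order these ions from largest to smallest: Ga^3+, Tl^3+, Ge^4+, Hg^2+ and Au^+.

First list Z and electron count for each: Ge^4+: 28 e⁻, Z=32, Ga^3+: 28 e⁻, Z=31, Tl^3+: 78 e⁻, Z=81, Hg^2+: 78 e⁻, Z=80, Au^+: 78 e⁻, Z=79. Ge^4+ < Ga^3+ (isoelectronic, higher Z=32 is smaller); Ga^3+ < Tl^3+ (same group, period 4 vs 6); Tl^3+ < Hg^2+ (isoelectronic, higher Z=81 is smaller); Hg^2+ < Au^+ (both 78 e⁻, Z=80>79).

Au^+ > Hg^2+ > Tl^3+ > Ga^3+ > Ge^4+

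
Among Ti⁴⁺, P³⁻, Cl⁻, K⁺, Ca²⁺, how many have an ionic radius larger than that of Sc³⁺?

4

Isoelectronic series (18 e⁻ each). Size is set by nuclear charge: more protons means a smaller ion. Ti⁴⁺ (Z=22), Sc³⁺ (Z=21), Ca²⁺ (Z=20), K⁺ (Z=19), Cl⁻ (Z=17), P³⁻ (Z=15).
Relative to Sc³⁺, the ions that are larger are Ca²⁺, K⁺, Cl⁻, P³⁻. That's 4.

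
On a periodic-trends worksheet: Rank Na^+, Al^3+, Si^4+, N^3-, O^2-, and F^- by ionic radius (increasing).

Si^4+ < Al^3+ < Na^+ < F^- < O^2- < N^3-

All of these have 10 electrons (isoelectronic). With the same electron cloud, the ion with the most protons pulls it in tightest. Nuclear charges: Si^4+ (Z=14), Al^3+ (Z=13), Na^+ (Z=11), F^- (Z=9), O^2- (Z=8), N^3- (Z=7). Highest Z is smallest.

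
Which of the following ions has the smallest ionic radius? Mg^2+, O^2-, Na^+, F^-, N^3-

Mg^2+

These species are isoelectronic with 10 electrons. The only difference is the number of protons: Mg^2+ (Z=12), Na^+ (Z=11), F^- (Z=9), O^2- (Z=8), N^3- (Z=7). The strongest nuclear pull (Mg^2+) gives the smallest ion.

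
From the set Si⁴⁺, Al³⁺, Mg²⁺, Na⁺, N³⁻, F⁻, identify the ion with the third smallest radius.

Mg²⁺

Isoelectronic series (10 e⁻ each). Size is set by nuclear charge: more protons means a smaller ion. Si⁴⁺ (Z=14), Al³⁺ (Z=13), Mg²⁺ (Z=12), Na⁺ (Z=11), F⁻ (Z=9), N³⁻ (Z=7).
So the order is Si⁴⁺ < Al³⁺ < Mg²⁺ < Na⁺ < F⁻ < N³⁻; the 3rd-smallest ion is Mg²⁺.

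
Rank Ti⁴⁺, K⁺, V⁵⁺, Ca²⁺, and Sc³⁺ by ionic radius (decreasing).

K⁺ > Ca²⁺ > Sc³⁺ > Ti⁴⁺ > V⁵⁺

These species are isoelectronic with 18 electrons. The only difference is the number of protons: V⁵⁺ (Z=23), Ti⁴⁺ (Z=22), Sc³⁺ (Z=21), Ca²⁺ (Z=20), K⁺ (Z=19). The strongest nuclear pull (V⁵⁺) gives the smallest ion.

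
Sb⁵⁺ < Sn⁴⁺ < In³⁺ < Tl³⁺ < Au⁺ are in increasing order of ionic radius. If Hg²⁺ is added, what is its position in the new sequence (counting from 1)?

First list Z and electron count for each: Sb⁵⁺: 46 e⁻, Z=51, Sn⁴⁺: 46 e⁻, Z=50, In³⁺: 46 e⁻, Z=49, Tl³⁺: 78 e⁻, Z=81, Hg²⁺: 78 e⁻, Z=80, Au⁺: 78 e⁻, Z=79. Sb⁵⁺ < Sn⁴⁺ (isoelectronic, higher Z=51 is smaller); Sn⁴⁺ < In³⁺ (both 46 e⁻, Z=50>49); In³⁺ < Tl³⁺ (same group, 1 shell fewer); Tl³⁺ < Hg²⁺ (both 78 e⁻, Z=81>80); Hg²⁺ < Au⁺ (isoelectronic, higher Z=80 is smaller).
Merged order: Sb⁵⁺ < Sn⁴⁺ < In³⁺ < Tl³⁺ < Hg²⁺ < Au⁺ — Hg²⁺ is number 5.

5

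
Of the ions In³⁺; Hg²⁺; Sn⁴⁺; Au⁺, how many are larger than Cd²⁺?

2

First list Z and electron count for each: Sn⁴⁺ (Z=50, 46 e⁻), In³⁺ (Z=49, 46 e⁻), Cd²⁺ (Z=48, 46 e⁻), Hg²⁺ (Z=80, 78 e⁻), Au⁺ (Z=79, 78 e⁻). Sn⁴⁺ < In³⁺ (isoelectronic, higher Z=50 is smaller); In³⁺ < Cd²⁺ (both 46 e⁻, Z=49>48); Cd²⁺ < Hg²⁺ (same group, 1 shell fewer); Hg²⁺ < Au⁺ (isoelectronic, higher Z=80 is smaller).
Overall: Sn⁴⁺ < In³⁺ < Cd²⁺ < Hg²⁺ < Au⁺. Cd²⁺ has 2 below it and 2 above. So 2 are larger.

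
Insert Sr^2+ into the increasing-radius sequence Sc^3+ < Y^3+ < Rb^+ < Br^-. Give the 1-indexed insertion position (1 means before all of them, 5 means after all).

Work out protons and electrons: Sc^3+: 18 e⁻, Z=21, Y^3+: 36 e⁻, Z=39, Sr^2+: 36 e⁻, Z=38, Rb^+: 36 e⁻, Z=37, Br^-: 36 e⁻, Z=35. Sc^3+ < Y^3+ (same group, 1 shell fewer); Y^3+ < Sr^2+ (isoelectronic, higher Z=39 is smaller); Sr^2+ < Rb^+ (isoelectronic, higher Z=38 is smaller); Rb^+ < Br^- (both 36 e⁻, Z=37>35).
Putting Sr^2+ in gives Sc^3+ < Y^3+ < Sr^2+ < Rb^+ < Br^-; it lands at slot 3.

3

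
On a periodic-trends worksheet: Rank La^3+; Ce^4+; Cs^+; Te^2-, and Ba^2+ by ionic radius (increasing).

Isoelectronic series (54 e⁻ each). Size is set by nuclear charge: more protons means a smaller ion. Ce^4+ (Z=58), La^3+ (Z=57), Ba^2+ (Z=56), Cs^+ (Z=55), Te^2- (Z=52).

Ce^4+ < La^3+ < Ba^2+ < Cs^+ < Te^2-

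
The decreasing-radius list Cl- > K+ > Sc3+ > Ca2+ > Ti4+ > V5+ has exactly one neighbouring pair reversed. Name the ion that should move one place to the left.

Scanning neighbour by neighbour, only Sc3+/Ca2+ violates a trend: both have 18 electrons but Z(Sc)=21 > Z(Ca)=20, so Sc3+ should be the smaller of the two. That makes Ca2+ the one sitting a position late relative to where it belongs.

Ca2+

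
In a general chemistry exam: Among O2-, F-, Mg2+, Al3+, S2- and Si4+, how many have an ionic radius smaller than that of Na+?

3

Tabulating Z and e⁻: Si4+ has 10 e⁻ (Z=14), Al3+ has 10 e⁻ (Z=13), Mg2+ has 10 e⁻ (Z=12), Na+ has 10 e⁻ (Z=11), F- has 10 e⁻ (Z=9), O2- has 10 e⁻ (Z=8), S2- has 18 e⁻ (Z=16). Si4+ < Al3+ (both 10 e⁻, Z=14>13); Al3+ < Mg2+ (isoelectronic, higher Z=13 is smaller); Mg2+ < Na+ (both 10 e⁻, Z=12>11); Na+ < F- (both 10 e⁻, Z=11>9); F- < O2- (isoelectronic, higher Z=9 is smaller); O2- < S2- (same group, period 2 vs 3).
Overall: Si4+ < Al3+ < Mg2+ < Na+ < F- < O2- < S2-. Na+ has 3 below it and 3 above. Count: 3.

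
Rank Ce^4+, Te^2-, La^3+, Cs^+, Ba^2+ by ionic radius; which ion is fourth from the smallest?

Cs^+

Each ion has 54 electrons. The ranking follows nuclear charge in reverse — greater Z gives a smaller radius. Ce^4+ (Z=58), La^3+ (Z=57), Ba^2+ (Z=56), Cs^+ (Z=55), Te^2- (Z=52).
So the order is Ce^4+ < La^3+ < Ba^2+ < Cs^+ < Te^2-; the 4th-smallest ion is Cs^+.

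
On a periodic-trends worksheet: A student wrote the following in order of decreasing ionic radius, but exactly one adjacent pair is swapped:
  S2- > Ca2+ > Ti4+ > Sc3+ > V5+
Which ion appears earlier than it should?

Ti4+

The pair Ti4+, Sc3+ is the wrong way round — they are isoelectronic (18 e⁻) and Ti has more protons than Sc (22 vs 21), making Ti4+ smaller. All other adjacent pairs agree with periodic trends, so Ti4+ is the misplaced ion.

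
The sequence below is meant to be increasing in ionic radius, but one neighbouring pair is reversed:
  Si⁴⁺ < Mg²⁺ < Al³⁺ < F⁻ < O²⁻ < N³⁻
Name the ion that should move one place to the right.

Scanning neighbour by neighbour, only Mg²⁺/Al³⁺ violates a trend: both have 10 electrons but Z(Al)=13 > Z(Mg)=12, so Al³⁺ should be the smaller of the two. That makes Mg²⁺ the one sitting a position early relative to where it belongs.

Mg²⁺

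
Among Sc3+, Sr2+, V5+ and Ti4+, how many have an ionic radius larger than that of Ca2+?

1

V5+ has 18 e⁻ (Z=23), Ti4+ has 18 e⁻ (Z=22), Sc3+ has 18 e⁻ (Z=21), Ca2+ has 18 e⁻ (Z=20), Sr2+ has 36 e⁻ (Z=38). V5+ < Ti4+ (both 18 e⁻, Z=23>22); Ti4+ < Sc3+ (both 18 e⁻, Z=22>21); Sc3+ < Ca2+ (isoelectronic, higher Z=21 is smaller); Ca2+ < Sr2+ (same group, 1 shell fewer).
Overall: V5+ < Ti4+ < Sc3+ < Ca2+ < Sr2+. Ca2+ has 3 below it and 1 above. Count: 1.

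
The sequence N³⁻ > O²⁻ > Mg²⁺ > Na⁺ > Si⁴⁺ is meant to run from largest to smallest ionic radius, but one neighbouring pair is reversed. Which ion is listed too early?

Mg²⁺

The pair Mg²⁺, Na⁺ is the wrong way round — both have 10 electrons but Z(Mg)=12 > Z(Na)=11, so Mg²⁺ should be the smaller of the two. All other adjacent pairs agree with periodic trends, so Mg²⁺ is the misplaced ion.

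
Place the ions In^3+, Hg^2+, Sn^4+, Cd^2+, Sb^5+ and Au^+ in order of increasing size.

Sb^5+ < Sn^4+ < In^3+ < Cd^2+ < Hg^2+ < Au^+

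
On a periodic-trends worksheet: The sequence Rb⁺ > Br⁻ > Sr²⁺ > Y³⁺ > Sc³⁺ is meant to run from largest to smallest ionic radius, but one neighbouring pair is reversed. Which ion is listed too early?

Rb⁺

Scanning neighbour by neighbour, only Rb⁺/Br⁻ violates a trend: both have 36 electrons but Z(Rb)=37 > Z(Br)=35, so Rb⁺ should be the smaller of the two. That makes Rb⁺ the one sitting a position early relative to where it belongs.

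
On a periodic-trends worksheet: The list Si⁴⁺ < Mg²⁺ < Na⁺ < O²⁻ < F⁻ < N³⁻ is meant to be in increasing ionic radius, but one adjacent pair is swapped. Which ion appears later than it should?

F⁻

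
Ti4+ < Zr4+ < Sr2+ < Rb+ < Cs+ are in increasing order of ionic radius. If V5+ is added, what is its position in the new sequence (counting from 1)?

1

Electron counts and nuclear charges: V5+ has 18 e⁻ (Z=23), Ti4+ has 18 e⁻ (Z=22), Zr4+ has 36 e⁻ (Z=40), Sr2+ has 36 e⁻ (Z=38), Rb+ has 36 e⁻ (Z=37), Cs+ has 54 e⁻ (Z=55). V5+ < Ti4+ (both 18 e⁻, Z=23>22); Ti4+ < Zr4+ (same group, 1 shell fewer); Zr4+ < Sr2+ (both 36 e⁻, Z=40>38); Sr2+ < Rb+ (both 36 e⁻, Z=38>37); Rb+ < Cs+ (same group, 1 shell fewer).
With V5+ included the full order is V5+ < Ti4+ < Zr4+ < Sr2+ < Rb+ < Cs+, so it takes position 1.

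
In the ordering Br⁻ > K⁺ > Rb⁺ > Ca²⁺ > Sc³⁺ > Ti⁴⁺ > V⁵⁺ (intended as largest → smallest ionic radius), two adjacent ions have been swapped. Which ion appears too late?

Compare adjacent ions: both in group 1 with the same charge; K⁺ (period 4) has the smaller radius — yet in this decreasing list K⁺ sits before Rb⁺. Nothing else is reversed, so Rb⁺ should move one place to the left.

Rb⁺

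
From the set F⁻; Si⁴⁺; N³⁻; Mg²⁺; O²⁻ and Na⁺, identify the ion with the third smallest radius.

These species are isoelectronic with 10 electrons. The only difference is the number of protons: Si⁴⁺ (Z=14), Mg²⁺ (Z=12), Na⁺ (Z=11), F⁻ (Z=9), O²⁻ (Z=8), N³⁻ (Z=7). The strongest nuclear pull (Si⁴⁺) gives the smallest ion.
Full ascending order: Si⁴⁺ < Mg²⁺ < Na⁺ < F⁻ < O²⁻ < N³⁻. Counting from the smallest, position 3 is Na⁺.

Na⁺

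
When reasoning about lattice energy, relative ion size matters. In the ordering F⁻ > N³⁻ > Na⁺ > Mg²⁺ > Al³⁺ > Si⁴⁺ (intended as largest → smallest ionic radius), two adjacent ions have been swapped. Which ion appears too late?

The pair F⁻, N³⁻ is the wrong way round — they are isoelectronic (10 e⁻) and F has more protons than N (9 vs 7), making F⁻ smaller. All other adjacent pairs agree with periodic trends, so N³⁻ is the misplaced ion.

N³⁻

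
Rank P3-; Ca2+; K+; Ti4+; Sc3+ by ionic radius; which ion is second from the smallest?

Sc3+

These species are isoelectronic with 18 electrons. The only difference is the number of protons: Ti4+ (Z=22), Sc3+ (Z=21), Ca2+ (Z=20), K+ (Z=19), P3- (Z=15). The strongest nuclear pull (Ti4+) gives the smallest ion.
That gives Ti4+ < Sc3+ < Ca2+ < K+ < P3-. From the smallest end, number 2 is Sc3+.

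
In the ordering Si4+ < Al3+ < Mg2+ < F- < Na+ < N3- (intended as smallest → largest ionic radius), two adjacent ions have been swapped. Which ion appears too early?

F-

Check each adjacent pair. F- and Na+ are reversed: they are isoelectronic (10 e⁻) and Na has more protons than F (11 vs 9), making Na+ smaller. No other neighbouring pair contradicts the periodic trends, so F- is the ion listed too early.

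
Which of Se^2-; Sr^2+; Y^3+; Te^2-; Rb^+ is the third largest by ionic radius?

Rb^+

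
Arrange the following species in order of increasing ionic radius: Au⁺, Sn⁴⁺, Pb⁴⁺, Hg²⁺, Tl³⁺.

Sn⁴⁺ < Pb⁴⁺ < Tl³⁺ < Hg²⁺ < Au⁺

Electron counts and nuclear charges: Sn⁴⁺: 46 e⁻, Z=50, Pb⁴⁺: 78 e⁻, Z=82, Tl³⁺: 78 e⁻, Z=81, Hg²⁺: 78 e⁻, Z=80, Au⁺: 78 e⁻, Z=79. Sn⁴⁺ < Pb⁴⁺ (same group, period 5 vs 6); Pb⁴⁺ < Tl³⁺ (both 78 e⁻, Z=82>81); Tl³⁺ < Hg²⁺ (both 78 e⁻, Z=81>80); Hg²⁺ < Au⁺ (both 78 e⁻, Z=80>79).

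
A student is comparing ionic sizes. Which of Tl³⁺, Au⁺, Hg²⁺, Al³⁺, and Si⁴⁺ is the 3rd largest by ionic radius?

Work out protons and electrons: Si⁴⁺ has 10 e⁻ (Z=14), Al³⁺ has 10 e⁻ (Z=13), Tl³⁺ has 78 e⁻ (Z=81), Hg²⁺ has 78 e⁻ (Z=80), Au⁺ has 78 e⁻ (Z=79). Si⁴⁺ < Al³⁺ (both 10 e⁻, Z=14>13); Al³⁺ < Tl³⁺ (same group, 3 shells fewer); Tl³⁺ < Hg²⁺ (isoelectronic, higher Z=81 is smaller); Hg²⁺ < Au⁺ (isoelectronic, higher Z=80 is smaller).
Full ascending order: Si⁴⁺ < Al³⁺ < Tl³⁺ < Hg²⁺ < Au⁺. Counting from the largest, position 3 is Tl³⁺.

Tl³⁺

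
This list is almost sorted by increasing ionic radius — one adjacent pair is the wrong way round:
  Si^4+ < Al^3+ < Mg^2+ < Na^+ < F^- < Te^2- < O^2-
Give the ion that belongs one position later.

Check each adjacent pair. Te^2- and O^2- are reversed: O^2- and Te^2- are in one column with the same charge; the lighter period-2 ion has 3 fewer shells and is smaller. No other neighbouring pair contradicts the periodic trends, so Te^2- is the ion listed too early.

Te^2-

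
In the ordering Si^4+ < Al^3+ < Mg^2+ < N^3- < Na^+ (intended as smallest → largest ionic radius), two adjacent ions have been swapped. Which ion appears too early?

N^3-

The pair N^3-, Na^+ is the wrong way round — both have 10 electrons but Z(Na)=11 > Z(N)=7, so Na^+ should be the smaller of the two. All other adjacent pairs agree with periodic trends, so N^3- is the misplaced ion.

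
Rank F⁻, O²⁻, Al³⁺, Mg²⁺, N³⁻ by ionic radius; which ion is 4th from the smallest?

Isoelectronic series (10 e⁻ each). Size is set by nuclear charge: more protons means a smaller ion. Al³⁺ (Z=13), Mg²⁺ (Z=12), F⁻ (Z=9), O²⁻ (Z=8), N³⁻ (Z=7).
So the order is Al³⁺ < Mg²⁺ < F⁻ < O²⁻ < N³⁻; the 4th-smallest ion is O²⁻.

O²⁻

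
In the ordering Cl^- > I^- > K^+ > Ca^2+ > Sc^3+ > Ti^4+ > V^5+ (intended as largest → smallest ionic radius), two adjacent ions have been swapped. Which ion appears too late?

Scanning neighbour by neighbour, only Cl^-/I^- violates a trend: same group and charge — period 3 sits above period 5, so Cl^- is smaller. That makes I^- the one sitting a position late relative to where it belongs.

I^-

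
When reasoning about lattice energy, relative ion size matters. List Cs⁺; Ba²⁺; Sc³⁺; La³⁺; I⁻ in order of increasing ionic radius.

Sc³⁺ < La³⁺ < Ba²⁺ < Cs⁺ < I⁻

Sc³⁺ has 18 e⁻ (Z=21), La³⁺ has 54 e⁻ (Z=57), Ba²⁺ has 54 e⁻ (Z=56), Cs⁺ has 54 e⁻ (Z=55), I⁻ has 54 e⁻ (Z=53). Sc³⁺ < La³⁺ (same group, period 4 vs 6); La³⁺ < Ba²⁺ (both 54 e⁻, Z=57>56); Ba²⁺ < Cs⁺ (isoelectronic, higher Z=56 is smaller); Cs⁺ < I⁻ (isoelectronic, higher Z=55 is smaller).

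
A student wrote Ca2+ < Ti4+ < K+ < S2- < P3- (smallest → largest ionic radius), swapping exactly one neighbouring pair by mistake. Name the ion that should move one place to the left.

Ti4+

Scanning neighbour by neighbour, only Ca2+/Ti4+ violates a trend: both have 18 electrons but Z(Ti)=22 > Z(Ca)=20, so Ti4+ should be the smaller of the two. That makes Ti4+ the one sitting a position late relative to where it belongs.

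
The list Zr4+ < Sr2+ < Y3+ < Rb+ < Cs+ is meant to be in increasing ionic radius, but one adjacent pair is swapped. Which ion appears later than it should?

Check each adjacent pair. Sr2+ and Y3+ are reversed: Y3+ and Sr2+ share 36 electrons; the higher nuclear charge on Y (Z=39) contracts it more, so Y3+ < Sr2+. No other neighbouring pair contradicts the periodic trends, so Y3+ is the ion listed too late.

Y3+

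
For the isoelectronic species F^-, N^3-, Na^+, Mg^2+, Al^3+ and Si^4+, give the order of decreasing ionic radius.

N^3- > F^- > Na^+ > Mg^2+ > Al^3+ > Si^4+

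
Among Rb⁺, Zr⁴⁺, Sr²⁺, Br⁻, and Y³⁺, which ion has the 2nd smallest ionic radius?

All of these have 36 electrons (isoelectronic). With the same electron cloud, the ion with the most protons pulls it in tightest. Nuclear charges: Zr⁴⁺ (Z=40), Y³⁺ (Z=39), Sr²⁺ (Z=38), Rb⁺ (Z=37), Br⁻ (Z=35). Highest Z is smallest.
That gives Zr⁴⁺ < Y³⁺ < Sr²⁺ < Rb⁺ < Br⁻. From the smallest end, number 2 is Y³⁺.

Y³⁺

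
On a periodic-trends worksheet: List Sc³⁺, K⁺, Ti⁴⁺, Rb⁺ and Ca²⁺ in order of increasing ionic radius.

Ti⁴⁺ < Sc³⁺ < Ca²⁺ < K⁺ < Rb⁺

Work out protons and electrons: Ti⁴⁺: 18 e⁻, Z=22, Sc³⁺: 18 e⁻, Z=21, Ca²⁺: 18 e⁻, Z=20, K⁺: 18 e⁻, Z=19, Rb⁺: 36 e⁻, Z=37. Ti⁴⁺ < Sc³⁺ (isoelectronic, higher Z=22 is smaller); Sc³⁺ < Ca²⁺ (both 18 e⁻, Z=21>20); Ca²⁺ < K⁺ (both 18 e⁻, Z=20>19); K⁺ < Rb⁺ (same group, period 4 vs 5).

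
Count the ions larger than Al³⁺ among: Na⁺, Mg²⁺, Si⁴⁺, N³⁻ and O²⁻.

4

All of these have 10 electrons (isoelectronic). With the same electron cloud, the ion with the most protons pulls it in tightest. Nuclear charges: Si⁴⁺ (Z=14), Al³⁺ (Z=13), Mg²⁺ (Z=12), Na⁺ (Z=11), O²⁻ (Z=8), N³⁻ (Z=7). Highest Z is smallest.
Relative to Al³⁺, the ions that are larger are Mg²⁺, Na⁺, O²⁻, N³⁻. That's 4.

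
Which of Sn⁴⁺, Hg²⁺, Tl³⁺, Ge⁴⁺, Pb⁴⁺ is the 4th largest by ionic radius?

Sn⁴⁺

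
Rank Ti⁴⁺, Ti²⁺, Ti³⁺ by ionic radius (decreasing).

Same element, different charge: the more highly charged cation has fewer electrons and a greater effective nuclear charge per electron, making Ti⁴⁺ the smallest.

Ti²⁺ > Ti³⁺ > Ti⁴⁺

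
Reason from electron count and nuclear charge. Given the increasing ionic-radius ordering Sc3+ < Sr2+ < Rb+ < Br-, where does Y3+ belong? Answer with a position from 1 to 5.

Tabulating Z and e⁻: Sc3+ has 18 e⁻ (Z=21), Y3+ has 36 e⁻ (Z=39), Sr2+ has 36 e⁻ (Z=38), Rb+ has 36 e⁻ (Z=37), Br- has 36 e⁻ (Z=35). Sc3+ < Y3+ (same group, 1 shell fewer); Y3+ < Sr2+ (isoelectronic, higher Z=39 is smaller); Sr2+ < Rb+ (both 36 e⁻, Z=38>37); Rb+ < Br- (both 36 e⁻, Z=37>35).
The complete sequence is Sc3+ < Y3+ < Sr2+ < Rb+ < Br-. Y3+ sits at position 2.

2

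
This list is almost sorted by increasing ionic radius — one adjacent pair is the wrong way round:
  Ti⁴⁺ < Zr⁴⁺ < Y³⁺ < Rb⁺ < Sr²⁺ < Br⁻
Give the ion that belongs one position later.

Compare adjacent ions: Sr²⁺ and Rb⁺ share 36 electrons; the higher nuclear charge on Sr (Z=38) contracts it more, so Sr²⁺ < Rb⁺ — yet in this increasing list Rb⁺ sits before Sr²⁺. Nothing else is reversed, so Rb⁺ should move one place to the right.

Rb⁺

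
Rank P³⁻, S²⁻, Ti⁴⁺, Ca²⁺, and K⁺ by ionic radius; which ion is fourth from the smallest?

All of these have 18 electrons (isoelectronic). With the same electron cloud, the ion with the most protons pulls it in tightest. Nuclear charges: Ti⁴⁺ (Z=22), Ca²⁺ (Z=20), K⁺ (Z=19), S²⁻ (Z=16), P³⁻ (Z=15). Highest Z is smallest.
Ordering: Ti⁴⁺ < Ca²⁺ < K⁺ < S²⁻ < P³⁻. The fourth smallest is S²⁻.

S²⁻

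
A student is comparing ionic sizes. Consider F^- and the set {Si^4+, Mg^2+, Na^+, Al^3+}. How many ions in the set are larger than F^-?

All of these have 10 electrons (isoelectronic). With the same electron cloud, the ion with the most protons pulls it in tightest. Nuclear charges: Si^4+ (Z=14), Al^3+ (Z=13), Mg^2+ (Z=12), Na^+ (Z=11), F^- (Z=9). Highest Z is smallest.
Placing each against F^-: smaller — Si^4+, Al^3+, Mg^2+, Na^+; larger — none. So 0 are larger.

0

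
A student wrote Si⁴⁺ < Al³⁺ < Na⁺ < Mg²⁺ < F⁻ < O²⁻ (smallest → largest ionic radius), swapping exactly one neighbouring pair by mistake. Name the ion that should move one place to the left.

Check each adjacent pair. Na⁺ and Mg²⁺ are reversed: both have 10 electrons but Z(Mg)=12 > Z(Na)=11, so Mg²⁺ should be the smaller of the two. No other neighbouring pair contradicts the periodic trends, so Mg²⁺ is the ion listed too late.

Mg²⁺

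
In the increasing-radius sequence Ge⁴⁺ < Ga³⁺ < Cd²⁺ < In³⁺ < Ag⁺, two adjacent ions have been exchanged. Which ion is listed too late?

In³⁺

Compare adjacent ions: they are isoelectronic (46 e⁻) and In has more protons than Cd (49 vs 48), making In³⁺ smaller — yet in this increasing list Cd²⁺ sits before In³⁺. Nothing else is reversed, so In³⁺ should move one place to the left.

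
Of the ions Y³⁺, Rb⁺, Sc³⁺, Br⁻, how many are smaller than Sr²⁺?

2

Work out protons and electrons: Sc³⁺ has 18 e⁻ (Z=21), Y³⁺ has 36 e⁻ (Z=39), Sr²⁺ has 36 e⁻ (Z=38), Rb⁺ has 36 e⁻ (Z=37), Br⁻ has 36 e⁻ (Z=35). Sc³⁺ < Y³⁺ (same group, 1 shell fewer); Y³⁺ < Sr²⁺ (isoelectronic, higher Z=39 is smaller); Sr²⁺ < Rb⁺ (both 36 e⁻, Z=38>37); Rb⁺ < Br⁻ (both 36 e⁻, Z=37>35).
Ordering all of them (including Sr²⁺) by radius gives Sc³⁺ < Y³⁺ < Sr²⁺ < Rb⁺ < Br⁻. So 2 are smaller.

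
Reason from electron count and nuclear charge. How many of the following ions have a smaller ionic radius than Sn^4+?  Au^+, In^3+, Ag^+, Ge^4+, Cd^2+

Work out protons and electrons: Ge^4+ has 28 e⁻ (Z=32), Sn^4+ has 46 e⁻ (Z=50), In^3+ has 46 e⁻ (Z=49), Cd^2+ has 46 e⁻ (Z=48), Ag^+ has 46 e⁻ (Z=47), Au^+ has 78 e⁻ (Z=79). Ge^4+ < Sn^4+ (same group, period 4 vs 5); Sn^4+ < In^3+ (both 46 e⁻, Z=50>49); In^3+ < Cd^2+ (both 46 e⁻, Z=49>48); Cd^2+ < Ag^+ (both 46 e⁻, Z=48>47); Ag^+ < Au^+ (same group, period 5 vs 6).
Overall: Ge^4+ < Sn^4+ < In^3+ < Cd^2+ < Ag^+ < Au^+. Sn^4+ has 1 below it and 4 above. Count: 1.

1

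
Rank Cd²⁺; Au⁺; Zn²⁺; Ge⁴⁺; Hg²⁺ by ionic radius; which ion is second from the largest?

Hg²⁺

Electron counts and nuclear charges: Ge⁴⁺: 28 e⁻, Z=32, Zn²⁺: 28 e⁻, Z=30, Cd²⁺: 46 e⁻, Z=48, Hg²⁺: 78 e⁻, Z=80, Au⁺: 78 e⁻, Z=79. Ge⁴⁺ < Zn²⁺ (both 28 e⁻, Z=32>30); Zn²⁺ < Cd²⁺ (same group, period 4 vs 5); Cd²⁺ < Hg²⁺ (same group, 1 shell fewer); Hg²⁺ < Au⁺ (isoelectronic, higher Z=80 is smaller).
Full ascending order: Ge⁴⁺ < Zn²⁺ < Cd²⁺ < Hg²⁺ < Au⁺. Counting from the largest, position 2 is Hg²⁺.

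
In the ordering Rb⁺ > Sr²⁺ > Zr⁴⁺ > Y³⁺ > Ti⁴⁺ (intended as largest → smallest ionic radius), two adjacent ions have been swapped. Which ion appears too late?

Scanning neighbour by neighbour, only Zr⁴⁺/Y³⁺ violates a trend: Zr⁴⁺ and Y³⁺ share 36 electrons; the higher nuclear charge on Zr (Z=40) contracts it more, so Zr⁴⁺ < Y³⁺. That makes Y³⁺ the one sitting a position late relative to where it belongs.

Y³⁺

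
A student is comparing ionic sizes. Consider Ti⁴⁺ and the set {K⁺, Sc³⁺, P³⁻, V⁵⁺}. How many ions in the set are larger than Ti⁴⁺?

3

These species are isoelectronic with 18 electrons. The only difference is the number of protons: V⁵⁺ (Z=23), Ti⁴⁺ (Z=22), Sc³⁺ (Z=21), K⁺ (Z=19), P³⁻ (Z=15). The strongest nuclear pull (V⁵⁺) gives the smallest ion.
Ordering all of them (including Ti⁴⁺) by radius gives V⁵⁺ < Ti⁴⁺ < Sc³⁺ < K⁺ < P³⁻. Count: 3.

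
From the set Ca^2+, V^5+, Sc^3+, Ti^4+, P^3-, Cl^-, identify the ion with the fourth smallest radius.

Each ion has 18 electrons. The ranking follows nuclear charge in reverse — greater Z gives a smaller radius. V^5+ (Z=23), Ti^4+ (Z=22), Sc^3+ (Z=21), Ca^2+ (Z=20), Cl^- (Z=17), P^3- (Z=15).
Full ascending order: V^5+ < Ti^4+ < Sc^3+ < Ca^2+ < Cl^- < P^3-. Counting from the smallest, position 4 is Ca^2+.

Ca^2+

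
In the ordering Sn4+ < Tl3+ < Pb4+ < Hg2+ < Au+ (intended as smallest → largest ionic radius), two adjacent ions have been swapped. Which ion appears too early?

Tl3+

The pair Tl3+, Pb4+ is the wrong way round — Pb4+ and Tl3+ share 78 electrons; the higher nuclear charge on Pb (Z=82) contracts it more, so Pb4+ < Tl3+. All other adjacent pairs agree with periodic trends, so Tl3+ is the misplaced ion.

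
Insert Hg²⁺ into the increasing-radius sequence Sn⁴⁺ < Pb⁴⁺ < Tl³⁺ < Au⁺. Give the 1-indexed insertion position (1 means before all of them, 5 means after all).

Tabulating Z and e⁻: Sn⁴⁺ has 46 e⁻ (Z=50), Pb⁴⁺ has 78 e⁻ (Z=82), Tl³⁺ has 78 e⁻ (Z=81), Hg²⁺ has 78 e⁻ (Z=80), Au⁺ has 78 e⁻ (Z=79). Sn⁴⁺ < Pb⁴⁺ (same group, 1 shell fewer); Pb⁴⁺ < Tl³⁺ (isoelectronic, higher Z=82 is smaller); Tl³⁺ < Hg²⁺ (isoelectronic, higher Z=81 is smaller); Hg²⁺ < Au⁺ (both 78 e⁻, Z=80>79).
Putting Hg²⁺ in gives Sn⁴⁺ < Pb⁴⁺ < Tl³⁺ < Hg²⁺ < Au⁺; it lands at slot 4.

4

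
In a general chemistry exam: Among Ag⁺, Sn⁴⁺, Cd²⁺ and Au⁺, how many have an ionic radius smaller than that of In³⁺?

Work out protons and electrons: Sn⁴⁺ has 46 e⁻ (Z=50), In³⁺ has 46 e⁻ (Z=49), Cd²⁺ has 46 e⁻ (Z=48), Ag⁺ has 46 e⁻ (Z=47), Au⁺ has 78 e⁻ (Z=79). Sn⁴⁺ < In³⁺ (isoelectronic, higher Z=50 is smaller); In³⁺ < Cd²⁺ (isoelectronic, higher Z=49 is smaller); Cd²⁺ < Ag⁺ (both 46 e⁻, Z=48>47); Ag⁺ < Au⁺ (same group, 1 shell fewer).
Placing each against In³⁺: smaller — Sn⁴⁺; larger — Cd²⁺, Ag⁺, Au⁺. Count: 1.

1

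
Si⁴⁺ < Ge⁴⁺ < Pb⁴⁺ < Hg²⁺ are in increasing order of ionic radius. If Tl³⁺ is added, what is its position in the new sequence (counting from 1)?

4

Electron counts and nuclear charges: Si⁴⁺: 10 e⁻, Z=14, Ge⁴⁺: 28 e⁻, Z=32, Pb⁴⁺: 78 e⁻, Z=82, Tl³⁺: 78 e⁻, Z=81, Hg²⁺: 78 e⁻, Z=80. Si⁴⁺ < Ge⁴⁺ (same group, period 3 vs 4); Ge⁴⁺ < Pb⁴⁺ (same group, period 4 vs 6); Pb⁴⁺ < Tl³⁺ (both 78 e⁻, Z=82>81); Tl³⁺ < Hg²⁺ (isoelectronic, higher Z=81 is smaller).
Merged order: Si⁴⁺ < Ge⁴⁺ < Pb⁴⁺ < Tl³⁺ < Hg²⁺ — Tl³⁺ is number 4.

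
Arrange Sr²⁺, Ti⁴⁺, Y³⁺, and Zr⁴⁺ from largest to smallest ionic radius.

Sr²⁺ > Y³⁺ > Zr⁴⁺ > Ti⁴⁺

Electron counts and nuclear charges: Ti⁴⁺: 18 e⁻, Z=22, Zr⁴⁺: 36 e⁻, Z=40, Y³⁺: 36 e⁻, Z=39, Sr²⁺: 36 e⁻, Z=38. Ti⁴⁺ < Zr⁴⁺ (same group, 1 shell fewer); Zr⁴⁺ < Y³⁺ (both 36 e⁻, Z=40>39); Y³⁺ < Sr²⁺ (isoelectronic, higher Z=39 is smaller).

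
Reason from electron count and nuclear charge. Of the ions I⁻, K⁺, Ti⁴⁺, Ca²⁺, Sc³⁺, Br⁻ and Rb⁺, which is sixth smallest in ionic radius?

Br⁻

Tabulating Z and e⁻: Ti⁴⁺: 18 e⁻, Z=22, Sc³⁺: 18 e⁻, Z=21, Ca²⁺: 18 e⁻, Z=20, K⁺: 18 e⁻, Z=19, Rb⁺: 36 e⁻, Z=37, Br⁻: 36 e⁻, Z=35, I⁻: 54 e⁻, Z=53. Ti⁴⁺ < Sc³⁺ (isoelectronic, higher Z=22 is smaller); Sc³⁺ < Ca²⁺ (isoelectronic, higher Z=21 is smaller); Ca²⁺ < K⁺ (isoelectronic, higher Z=20 is smaller); K⁺ < Rb⁺ (same group, period 4 vs 5); Rb⁺ < Br⁻ (isoelectronic, higher Z=37 is smaller); Br⁻ < I⁻ (same group, 1 shell fewer).
So the order is Ti⁴⁺ < Sc³⁺ < Ca²⁺ < K⁺ < Rb⁺ < Br⁻ < I⁻; the 6th-smallest ion is Br⁻.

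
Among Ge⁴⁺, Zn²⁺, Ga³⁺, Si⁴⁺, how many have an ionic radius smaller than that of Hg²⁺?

4

Si⁴⁺ (Z=14, 10 e⁻), Ge⁴⁺ (Z=32, 28 e⁻), Ga³⁺ (Z=31, 28 e⁻), Zn²⁺ (Z=30, 28 e⁻), Hg²⁺ (Z=80, 78 e⁻). Si⁴⁺ < Ge⁴⁺ (same group, 1 shell fewer); Ge⁴⁺ < Ga³⁺ (isoelectronic, higher Z=32 is smaller); Ga³⁺ < Zn²⁺ (isoelectronic, higher Z=31 is smaller); Zn²⁺ < Hg²⁺ (same group, 2 shells fewer).
Placing each against Hg²⁺: smaller — Si⁴⁺, Ge⁴⁺, Ga³⁺, Zn²⁺; larger — none. Count: 4.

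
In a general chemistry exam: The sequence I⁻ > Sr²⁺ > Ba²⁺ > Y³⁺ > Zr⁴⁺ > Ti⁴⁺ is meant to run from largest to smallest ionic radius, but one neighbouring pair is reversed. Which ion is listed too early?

Sr²⁺

The pair Sr²⁺, Ba²⁺ is the wrong way round — Sr²⁺ and Ba²⁺ are in one column with the same charge; the lighter period-5 ion has one fewer shell and is smaller. All other adjacent pairs agree with periodic trends, so Sr²⁺ is the misplaced ion.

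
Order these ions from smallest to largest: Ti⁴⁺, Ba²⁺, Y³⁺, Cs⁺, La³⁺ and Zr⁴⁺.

First list Z and electron count for each: Ti⁴⁺ has 18 e⁻ (Z=22), Zr⁴⁺ has 36 e⁻ (Z=40), Y³⁺ has 36 e⁻ (Z=39), La³⁺ has 54 e⁻ (Z=57), Ba²⁺ has 54 e⁻ (Z=56), Cs⁺ has 54 e⁻ (Z=55). Ti⁴⁺ < Zr⁴⁺ (same group, period 4 vs 5); Zr⁴⁺ < Y³⁺ (isoelectronic, higher Z=40 is smaller); Y³⁺ < La³⁺ (same group, 1 shell fewer); La³⁺ < Ba²⁺ (both 54 e⁻, Z=57>56); Ba²⁺ < Cs⁺ (isoelectronic, higher Z=56 is smaller).

Ti⁴⁺ < Zr⁴⁺ < Y³⁺ < La³⁺ < Ba²⁺ < Cs⁺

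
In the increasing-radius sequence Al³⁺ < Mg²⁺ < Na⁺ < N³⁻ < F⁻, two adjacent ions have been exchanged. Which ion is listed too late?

Compare adjacent ions: F⁻ and N³⁻ share 10 electrons; the higher nuclear charge on F (Z=9) contracts it more, so F⁻ < N³⁻ — yet in this increasing list N³⁻ sits before F⁻. Nothing else is reversed, so F⁻ should move one place to the left.

F⁻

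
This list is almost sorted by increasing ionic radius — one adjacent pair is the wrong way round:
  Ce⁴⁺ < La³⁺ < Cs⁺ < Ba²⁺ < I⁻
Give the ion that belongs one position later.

Cs⁺

Check each adjacent pair. Cs⁺ and Ba²⁺ are reversed: both have 54 electrons but Z(Ba)=56 > Z(Cs)=55, so Ba²⁺ should be the smaller of the two. No other neighbouring pair contradicts the periodic trends, so Cs⁺ is the ion listed too early.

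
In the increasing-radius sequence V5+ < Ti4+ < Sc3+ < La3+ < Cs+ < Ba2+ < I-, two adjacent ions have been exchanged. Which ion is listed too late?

Ba2+

Scanning neighbour by neighbour, only Cs+/Ba2+ violates a trend: they are isoelectronic (54 e⁻) and Ba has more protons than Cs (56 vs 55), making Ba2+ smaller. That makes Ba2+ the one sitting a position late relative to where it belongs.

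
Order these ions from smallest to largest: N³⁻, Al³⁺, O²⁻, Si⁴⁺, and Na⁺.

Si⁴⁺ < Al³⁺ < Na⁺ < O²⁻ < N³⁻

All of these have 10 electrons (isoelectronic). With the same electron cloud, the ion with the most protons pulls it in tightest. Nuclear charges: Si⁴⁺ (Z=14), Al³⁺ (Z=13), Na⁺ (Z=11), O²⁻ (Z=8), N³⁻ (Z=7). Highest Z is smallest.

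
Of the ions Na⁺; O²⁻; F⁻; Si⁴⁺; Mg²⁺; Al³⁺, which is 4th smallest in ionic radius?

Na⁺

All of these have 10 electrons (isoelectronic). With the same electron cloud, the ion with the most protons pulls it in tightest. Nuclear charges: Si⁴⁺ (Z=14), Al³⁺ (Z=13), Mg²⁺ (Z=12), Na⁺ (Z=11), F⁻ (Z=9), O²⁻ (Z=8). Highest Z is smallest.
Ordering: Si⁴⁺ < Al³⁺ < Mg²⁺ < Na⁺ < F⁻ < O²⁻. The 4th smallest is Na⁺.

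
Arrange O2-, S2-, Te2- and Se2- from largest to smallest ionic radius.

Same group, same charge. Going down the group adds an extra shell of electrons, so the ion gets larger: O2- is highest in the group and smallest.

Te2- > Se2- > S2- > O2-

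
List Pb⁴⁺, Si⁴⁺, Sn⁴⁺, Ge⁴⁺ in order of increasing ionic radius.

Si⁴⁺ < Ge⁴⁺ < Sn⁴⁺ < Pb⁴⁺

These ions sit in one column with identical charge. Each step down the periodic table adds a principal shell, increasing the radius.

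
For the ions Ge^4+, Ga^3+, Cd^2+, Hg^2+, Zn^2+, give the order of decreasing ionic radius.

Hg^2+ > Cd^2+ > Zn^2+ > Ga^3+ > Ge^4+

Ge^4+ has 28 e⁻ (Z=32), Ga^3+ has 28 e⁻ (Z=31), Zn^2+ has 28 e⁻ (Z=30), Cd^2+ has 46 e⁻ (Z=48), Hg^2+ has 78 e⁻ (Z=80). Ge^4+ < Ga^3+ (both 28 e⁻, Z=32>31); Ga^3+ < Zn^2+ (isoelectronic, higher Z=31 is smaller); Zn^2+ < Cd^2+ (same group, 1 shell fewer); Cd^2+ < Hg^2+ (same group, period 5 vs 6).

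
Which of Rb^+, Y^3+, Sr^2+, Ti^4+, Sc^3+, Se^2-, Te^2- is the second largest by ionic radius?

Se^2-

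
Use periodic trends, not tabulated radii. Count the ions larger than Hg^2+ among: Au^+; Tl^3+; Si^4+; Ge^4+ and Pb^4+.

1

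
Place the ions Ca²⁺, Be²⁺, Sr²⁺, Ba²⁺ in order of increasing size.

All are in the same group with charge +2. Radius grows down the group as n (the outermost shell) increases.

Be²⁺ < Ca²⁺ < Sr²⁺ < Ba²⁺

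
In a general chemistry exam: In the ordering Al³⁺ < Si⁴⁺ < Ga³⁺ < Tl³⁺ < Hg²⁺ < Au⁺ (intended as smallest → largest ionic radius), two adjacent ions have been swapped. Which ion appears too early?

Al³⁺

The pair Al³⁺, Si⁴⁺ is the wrong way round — Si⁴⁺ and Al³⁺ share 10 electrons; the higher nuclear charge on Si (Z=14) contracts it more, so Si⁴⁺ < Al³⁺. All other adjacent pairs agree with periodic trends, so Al³⁺ is the misplaced ion.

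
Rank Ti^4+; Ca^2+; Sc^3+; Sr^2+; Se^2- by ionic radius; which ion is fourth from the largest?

Sc^3+

Electron counts and nuclear charges: Ti^4+: 18 e⁻, Z=22, Sc^3+: 18 e⁻, Z=21, Ca^2+: 18 e⁻, Z=20, Sr^2+: 36 e⁻, Z=38, Se^2-: 36 e⁻, Z=34. Ti^4+ < Sc^3+ (isoelectronic, higher Z=22 is smaller); Sc^3+ < Ca^2+ (both 18 e⁻, Z=21>20); Ca^2+ < Sr^2+ (same group, period 4 vs 5); Sr^2+ < Se^2- (isoelectronic, higher Z=38 is smaller).
So the order is Ti^4+ < Sc^3+ < Ca^2+ < Sr^2+ < Se^2-; the 4th-largest ion is Sc^3+.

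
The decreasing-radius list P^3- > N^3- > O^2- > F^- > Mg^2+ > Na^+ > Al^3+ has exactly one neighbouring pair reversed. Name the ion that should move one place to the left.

Na^+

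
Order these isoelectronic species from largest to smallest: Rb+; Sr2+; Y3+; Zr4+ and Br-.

These species are isoelectronic with 36 electrons. The only difference is the number of protons: Zr4+ (Z=40), Y3+ (Z=39), Sr2+ (Z=38), Rb+ (Z=37), Br- (Z=35). The strongest nuclear pull (Zr4+) gives the smallest ion.

Br- > Rb+ > Sr2+ > Y3+ > Zr4+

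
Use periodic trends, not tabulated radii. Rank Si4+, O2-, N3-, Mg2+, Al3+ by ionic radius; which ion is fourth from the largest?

Isoelectronic series (10 e⁻ each). Size is set by nuclear charge: more protons means a smaller ion. Si4+ (Z=14), Al3+ (Z=13), Mg2+ (Z=12), O2- (Z=8), N3- (Z=7).
That gives Si4+ < Al3+ < Mg2+ < O2- < N3-. From the largest end, number 4 is Al3+.

Al3+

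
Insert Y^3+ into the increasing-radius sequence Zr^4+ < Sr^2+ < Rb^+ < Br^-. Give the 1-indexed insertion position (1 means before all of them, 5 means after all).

These species are isoelectronic with 36 electrons. The only difference is the number of protons: Zr^4+ (Z=40), Y^3+ (Z=39), Sr^2+ (Z=38), Rb^+ (Z=37), Br^- (Z=35). The strongest nuclear pull (Zr^4+) gives the smallest ion.
Merged order: Zr^4+ < Y^3+ < Sr^2+ < Rb^+ < Br^- — Y^3+ is number 2.

2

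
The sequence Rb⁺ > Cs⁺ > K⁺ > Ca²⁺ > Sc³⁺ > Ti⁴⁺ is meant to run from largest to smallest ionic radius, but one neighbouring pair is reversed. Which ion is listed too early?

Scanning neighbour by neighbour, only Rb⁺/Cs⁺ violates a trend: same group and charge — period 5 sits above period 6, so Rb⁺ is smaller. That makes Rb⁺ the one sitting a position early relative to where it belongs.

Rb⁺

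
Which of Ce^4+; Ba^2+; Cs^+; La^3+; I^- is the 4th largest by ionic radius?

La^3+

These species are isoelectronic with 54 electrons. The only difference is the number of protons: Ce^4+ (Z=58), La^3+ (Z=57), Ba^2+ (Z=56), Cs^+ (Z=55), I^- (Z=53). The strongest nuclear pull (Ce^4+) gives the smallest ion.
Ordering: Ce^4+ < La^3+ < Ba^2+ < Cs^+ < I^-. The 4th largest is La^3+.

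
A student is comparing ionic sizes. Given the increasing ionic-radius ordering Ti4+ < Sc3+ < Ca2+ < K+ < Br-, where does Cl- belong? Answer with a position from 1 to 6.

5

Ti4+: 18 e⁻, Z=22, Sc3+: 18 e⁻, Z=21, Ca2+: 18 e⁻, Z=20, K+: 18 e⁻, Z=19, Cl-: 18 e⁻, Z=17, Br-: 36 e⁻, Z=35. Ti4+ < Sc3+ (isoelectronic, higher Z=22 is smaller); Sc3+ < Ca2+ (isoelectronic, higher Z=21 is smaller); Ca2+ < K+ (both 18 e⁻, Z=20>19); K+ < Cl- (isoelectronic, higher Z=19 is smaller); Cl- < Br- (same group, 1 shell fewer).
The complete sequence is Ti4+ < Sc3+ < Ca2+ < K+ < Cl- < Br-. Cl- sits at position 5.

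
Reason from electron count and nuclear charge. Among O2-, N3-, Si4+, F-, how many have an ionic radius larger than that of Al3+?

3

All of these have 10 electrons (isoelectronic). With the same electron cloud, the ion with the most protons pulls it in tightest. Nuclear charges: Si4+ (Z=14), Al3+ (Z=13), F- (Z=9), O2- (Z=8), N3- (Z=7). Highest Z is smallest.
Placing each against Al3+: smaller — Si4+; larger — F-, O2-, N3-. Count: 3.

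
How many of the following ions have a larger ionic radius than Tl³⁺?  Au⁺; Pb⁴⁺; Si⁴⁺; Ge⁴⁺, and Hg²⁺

Work out protons and electrons: Si⁴⁺ (Z=14, 10 e⁻), Ge⁴⁺ (Z=32, 28 e⁻), Pb⁴⁺ (Z=82, 78 e⁻), Tl³⁺ (Z=81, 78 e⁻), Hg²⁺ (Z=80, 78 e⁻), Au⁺ (Z=79, 78 e⁻). Si⁴⁺ < Ge⁴⁺ (same group, 1 shell fewer); Ge⁴⁺ < Pb⁴⁺ (same group, period 4 vs 6); Pb⁴⁺ < Tl³⁺ (isoelectronic, higher Z=82 is smaller); Tl³⁺ < Hg²⁺ (both 78 e⁻, Z=81>80); Hg²⁺ < Au⁺ (isoelectronic, higher Z=80 is smaller).
Placing each against Tl³⁺: smaller — Si⁴⁺, Ge⁴⁺, Pb⁴⁺; larger — Hg²⁺, Au⁺. Count: 2.

2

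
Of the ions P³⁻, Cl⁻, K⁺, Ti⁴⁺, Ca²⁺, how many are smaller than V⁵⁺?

All of these have 18 electrons (isoelectronic). With the same electron cloud, the ion with the most protons pulls it in tightest. Nuclear charges: V⁵⁺ (Z=23), Ti⁴⁺ (Z=22), Ca²⁺ (Z=20), K⁺ (Z=19), Cl⁻ (Z=17), P³⁻ (Z=15). Highest Z is smallest.
Ordering all of them (including V⁵⁺) by radius gives V⁵⁺ < Ti⁴⁺ < Ca²⁺ < K⁺ < Cl⁻ < P³⁻. That's 0.

0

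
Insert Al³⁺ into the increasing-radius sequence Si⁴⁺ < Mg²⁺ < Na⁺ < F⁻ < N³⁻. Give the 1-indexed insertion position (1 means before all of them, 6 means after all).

2

Each ion has 10 electrons. The ranking follows nuclear charge in reverse — greater Z gives a smaller radius. Si⁴⁺ (Z=14), Al³⁺ (Z=13), Mg²⁺ (Z=12), Na⁺ (Z=11), F⁻ (Z=9), N³⁻ (Z=7).
With Al³⁺ included the full order is Si⁴⁺ < Al³⁺ < Mg²⁺ < Na⁺ < F⁻ < N³⁻, so it takes position 2.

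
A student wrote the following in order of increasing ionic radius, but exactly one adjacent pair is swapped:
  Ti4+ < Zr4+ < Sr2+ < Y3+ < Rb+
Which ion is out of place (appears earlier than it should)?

The pair Sr2+, Y3+ is the wrong way round — they are isoelectronic (36 e⁻) and Y has more protons than Sr (39 vs 38), making Y3+ smaller. All other adjacent pairs agree with periodic trends, so Sr2+ is the misplaced ion.

Sr2+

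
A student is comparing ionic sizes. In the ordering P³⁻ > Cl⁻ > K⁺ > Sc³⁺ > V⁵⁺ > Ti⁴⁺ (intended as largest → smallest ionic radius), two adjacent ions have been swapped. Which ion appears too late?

Ti⁴⁺

Check each adjacent pair. V⁵⁺ and Ti⁴⁺ are reversed: V⁵⁺ and Ti⁴⁺ share 18 electrons; the higher nuclear charge on V (Z=23) contracts it more, so V⁵⁺ < Ti⁴⁺. No other neighbouring pair contradicts the periodic trends, so Ti⁴⁺ is the ion listed too late.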